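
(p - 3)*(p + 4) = p^2 + p - 12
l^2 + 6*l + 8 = (l + 2)*(l + 4)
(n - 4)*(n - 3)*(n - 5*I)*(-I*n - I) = -I*n^4 - 5*n^3 + 6*I*n^3 + 30*n^2 - 5*I*n^2 - 25*n - 12*I*n - 60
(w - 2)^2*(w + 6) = w^3 + 2*w^2 - 20*w + 24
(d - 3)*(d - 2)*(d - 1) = d^3 - 6*d^2 + 11*d - 6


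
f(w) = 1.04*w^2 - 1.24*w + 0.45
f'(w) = 2.08*w - 1.24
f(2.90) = 5.60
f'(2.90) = 4.79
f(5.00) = 20.25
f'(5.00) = 9.16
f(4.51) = 16.01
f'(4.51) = 8.14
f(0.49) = 0.09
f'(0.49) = -0.22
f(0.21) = 0.24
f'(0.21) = -0.80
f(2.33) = 3.21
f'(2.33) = 3.61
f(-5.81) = 42.76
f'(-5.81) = -13.32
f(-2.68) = 11.24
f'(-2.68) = -6.81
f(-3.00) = 13.53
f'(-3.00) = -7.48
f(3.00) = 6.09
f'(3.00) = 5.00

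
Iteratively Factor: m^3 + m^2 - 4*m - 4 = (m - 2)*(m^2 + 3*m + 2) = (m - 2)*(m + 2)*(m + 1)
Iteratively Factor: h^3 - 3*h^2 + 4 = (h - 2)*(h^2 - h - 2) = (h - 2)^2*(h + 1)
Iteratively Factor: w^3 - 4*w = (w + 2)*(w^2 - 2*w) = (w - 2)*(w + 2)*(w)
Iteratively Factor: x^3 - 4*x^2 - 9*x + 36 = (x - 4)*(x^2 - 9) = (x - 4)*(x - 3)*(x + 3)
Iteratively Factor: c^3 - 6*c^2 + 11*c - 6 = (c - 1)*(c^2 - 5*c + 6) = (c - 3)*(c - 1)*(c - 2)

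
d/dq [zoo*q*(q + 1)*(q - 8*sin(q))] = zoo*(q^2*cos(q) + q^2 + sqrt(2)*q*sin(q + pi/4) + sin(q))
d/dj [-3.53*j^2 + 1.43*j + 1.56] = 1.43 - 7.06*j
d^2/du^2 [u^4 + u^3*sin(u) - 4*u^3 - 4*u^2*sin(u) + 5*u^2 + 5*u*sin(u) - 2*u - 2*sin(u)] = -u^3*sin(u) + 4*u^2*sin(u) + 6*u^2*cos(u) + 12*u^2 + u*sin(u) - 16*u*cos(u) - 24*u - 6*sin(u) + 10*cos(u) + 10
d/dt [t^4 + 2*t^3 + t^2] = 2*t*(2*t^2 + 3*t + 1)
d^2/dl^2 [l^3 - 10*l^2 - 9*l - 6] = 6*l - 20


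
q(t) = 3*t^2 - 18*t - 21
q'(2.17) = -4.98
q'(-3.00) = -36.00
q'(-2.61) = -33.66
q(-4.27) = 110.56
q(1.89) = -44.30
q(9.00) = 60.00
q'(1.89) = -6.66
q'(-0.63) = -21.78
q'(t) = 6*t - 18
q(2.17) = -45.93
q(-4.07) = 101.95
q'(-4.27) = -43.62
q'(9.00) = 36.00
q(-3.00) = 60.00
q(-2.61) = 46.42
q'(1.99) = -6.06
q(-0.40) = -13.32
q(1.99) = -44.94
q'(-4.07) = -42.42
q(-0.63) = -8.47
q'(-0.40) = -20.40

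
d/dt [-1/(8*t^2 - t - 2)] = (16*t - 1)/(-8*t^2 + t + 2)^2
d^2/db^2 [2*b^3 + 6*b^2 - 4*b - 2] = 12*b + 12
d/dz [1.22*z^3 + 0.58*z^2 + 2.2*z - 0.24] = 3.66*z^2 + 1.16*z + 2.2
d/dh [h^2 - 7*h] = 2*h - 7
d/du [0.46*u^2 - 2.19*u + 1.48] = 0.92*u - 2.19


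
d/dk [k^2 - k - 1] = 2*k - 1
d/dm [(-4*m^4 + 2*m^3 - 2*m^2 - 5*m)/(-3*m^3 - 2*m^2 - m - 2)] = 2*(6*m^6 + 8*m^5 + m^4 - m^3 - 10*m^2 + 4*m + 5)/(9*m^6 + 12*m^5 + 10*m^4 + 16*m^3 + 9*m^2 + 4*m + 4)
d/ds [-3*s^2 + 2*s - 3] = 2 - 6*s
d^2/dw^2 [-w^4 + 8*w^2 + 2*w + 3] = 16 - 12*w^2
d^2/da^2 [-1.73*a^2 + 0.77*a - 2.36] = -3.46000000000000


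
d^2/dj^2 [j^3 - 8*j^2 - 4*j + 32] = 6*j - 16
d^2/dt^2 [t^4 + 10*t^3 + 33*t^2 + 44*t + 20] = 12*t^2 + 60*t + 66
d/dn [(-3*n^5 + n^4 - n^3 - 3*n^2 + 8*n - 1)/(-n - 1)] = (12*n^5 + 12*n^4 - 2*n^3 + 6*n^2 + 6*n - 9)/(n^2 + 2*n + 1)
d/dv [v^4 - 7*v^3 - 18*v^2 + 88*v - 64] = 4*v^3 - 21*v^2 - 36*v + 88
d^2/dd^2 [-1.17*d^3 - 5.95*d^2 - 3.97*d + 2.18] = -7.02*d - 11.9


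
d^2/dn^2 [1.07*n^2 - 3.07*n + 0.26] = 2.14000000000000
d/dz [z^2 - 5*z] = 2*z - 5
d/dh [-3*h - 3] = -3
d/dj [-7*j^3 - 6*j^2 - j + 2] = -21*j^2 - 12*j - 1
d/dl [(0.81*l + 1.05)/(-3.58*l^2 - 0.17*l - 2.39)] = (2.8998*l^2 + 7.518*l - 1.7574)/(12.8164*l^4 + 1.2172*l^3 + 17.1413*l^2 + 0.8126*l + 5.7121)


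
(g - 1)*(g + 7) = g^2 + 6*g - 7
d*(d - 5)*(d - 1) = d^3 - 6*d^2 + 5*d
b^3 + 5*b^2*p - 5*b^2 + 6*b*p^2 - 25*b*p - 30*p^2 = (b - 5)*(b + 2*p)*(b + 3*p)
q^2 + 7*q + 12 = (q + 3)*(q + 4)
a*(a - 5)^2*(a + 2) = a^4 - 8*a^3 + 5*a^2 + 50*a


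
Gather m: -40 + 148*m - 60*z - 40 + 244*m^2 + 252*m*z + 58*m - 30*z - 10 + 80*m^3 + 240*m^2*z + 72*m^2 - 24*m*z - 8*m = 80*m^3 + m^2*(240*z + 316) + m*(228*z + 198) - 90*z - 90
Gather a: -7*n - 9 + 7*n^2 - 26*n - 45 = 7*n^2 - 33*n - 54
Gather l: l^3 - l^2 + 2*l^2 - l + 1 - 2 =l^3 + l^2 - l - 1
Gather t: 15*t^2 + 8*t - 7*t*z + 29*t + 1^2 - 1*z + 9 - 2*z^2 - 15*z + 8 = 15*t^2 + t*(37 - 7*z) - 2*z^2 - 16*z + 18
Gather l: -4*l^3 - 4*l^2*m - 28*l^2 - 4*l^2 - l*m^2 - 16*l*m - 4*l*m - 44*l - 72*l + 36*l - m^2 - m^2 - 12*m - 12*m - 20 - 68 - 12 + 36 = -4*l^3 + l^2*(-4*m - 32) + l*(-m^2 - 20*m - 80) - 2*m^2 - 24*m - 64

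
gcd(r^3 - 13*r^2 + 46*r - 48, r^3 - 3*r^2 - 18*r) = 1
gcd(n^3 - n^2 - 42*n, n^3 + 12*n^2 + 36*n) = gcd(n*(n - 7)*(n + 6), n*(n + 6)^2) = n^2 + 6*n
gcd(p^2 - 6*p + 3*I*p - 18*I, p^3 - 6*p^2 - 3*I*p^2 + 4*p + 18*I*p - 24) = p - 6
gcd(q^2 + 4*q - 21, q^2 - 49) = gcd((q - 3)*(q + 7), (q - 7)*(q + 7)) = q + 7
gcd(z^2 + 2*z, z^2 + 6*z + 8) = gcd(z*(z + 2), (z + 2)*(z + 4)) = z + 2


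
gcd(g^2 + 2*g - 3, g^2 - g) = g - 1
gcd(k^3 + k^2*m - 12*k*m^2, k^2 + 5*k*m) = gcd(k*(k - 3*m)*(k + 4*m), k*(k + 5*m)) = k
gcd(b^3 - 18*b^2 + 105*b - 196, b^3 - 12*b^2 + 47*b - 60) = b - 4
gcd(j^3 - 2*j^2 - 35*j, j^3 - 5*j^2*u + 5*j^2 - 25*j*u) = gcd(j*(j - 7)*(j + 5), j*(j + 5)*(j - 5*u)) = j^2 + 5*j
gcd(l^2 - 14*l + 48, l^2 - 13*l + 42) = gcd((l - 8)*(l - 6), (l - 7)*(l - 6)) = l - 6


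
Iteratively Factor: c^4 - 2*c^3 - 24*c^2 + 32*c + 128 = (c + 4)*(c^3 - 6*c^2 + 32) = (c + 2)*(c + 4)*(c^2 - 8*c + 16) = (c - 4)*(c + 2)*(c + 4)*(c - 4)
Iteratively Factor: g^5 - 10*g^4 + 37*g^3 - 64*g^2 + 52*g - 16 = (g - 4)*(g^4 - 6*g^3 + 13*g^2 - 12*g + 4) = (g - 4)*(g - 2)*(g^3 - 4*g^2 + 5*g - 2) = (g - 4)*(g - 2)*(g - 1)*(g^2 - 3*g + 2) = (g - 4)*(g - 2)*(g - 1)^2*(g - 2)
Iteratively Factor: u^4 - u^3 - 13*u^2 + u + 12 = (u + 1)*(u^3 - 2*u^2 - 11*u + 12) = (u + 1)*(u + 3)*(u^2 - 5*u + 4) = (u - 1)*(u + 1)*(u + 3)*(u - 4)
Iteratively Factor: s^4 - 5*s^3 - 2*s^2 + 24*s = (s - 4)*(s^3 - s^2 - 6*s) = (s - 4)*(s + 2)*(s^2 - 3*s) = s*(s - 4)*(s + 2)*(s - 3)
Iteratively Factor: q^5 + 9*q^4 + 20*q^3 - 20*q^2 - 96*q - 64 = (q + 4)*(q^4 + 5*q^3 - 20*q - 16) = (q - 2)*(q + 4)*(q^3 + 7*q^2 + 14*q + 8) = (q - 2)*(q + 2)*(q + 4)*(q^2 + 5*q + 4) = (q - 2)*(q + 1)*(q + 2)*(q + 4)*(q + 4)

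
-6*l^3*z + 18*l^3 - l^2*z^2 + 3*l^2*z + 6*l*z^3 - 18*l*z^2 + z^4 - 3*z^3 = (-l + z)*(l + z)*(6*l + z)*(z - 3)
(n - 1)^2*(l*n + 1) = l*n^3 - 2*l*n^2 + l*n + n^2 - 2*n + 1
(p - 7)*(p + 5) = p^2 - 2*p - 35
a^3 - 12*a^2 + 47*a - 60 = (a - 5)*(a - 4)*(a - 3)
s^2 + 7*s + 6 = (s + 1)*(s + 6)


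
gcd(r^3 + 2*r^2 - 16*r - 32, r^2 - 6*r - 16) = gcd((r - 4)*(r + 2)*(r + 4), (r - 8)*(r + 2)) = r + 2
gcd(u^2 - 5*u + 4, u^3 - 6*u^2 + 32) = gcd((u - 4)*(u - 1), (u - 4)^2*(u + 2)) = u - 4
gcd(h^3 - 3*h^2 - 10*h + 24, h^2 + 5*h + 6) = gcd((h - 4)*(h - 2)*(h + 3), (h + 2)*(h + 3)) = h + 3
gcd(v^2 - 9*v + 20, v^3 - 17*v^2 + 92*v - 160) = v^2 - 9*v + 20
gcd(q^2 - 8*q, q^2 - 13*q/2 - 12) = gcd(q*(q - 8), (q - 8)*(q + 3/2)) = q - 8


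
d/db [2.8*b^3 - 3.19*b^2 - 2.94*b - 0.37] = 8.4*b^2 - 6.38*b - 2.94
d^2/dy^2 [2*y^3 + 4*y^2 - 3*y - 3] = 12*y + 8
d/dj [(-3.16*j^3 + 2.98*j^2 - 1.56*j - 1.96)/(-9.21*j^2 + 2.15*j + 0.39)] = (29.1036*j^4 - 13.588*j^3 - 11.6578*j^2 - 33.7788*j + 3.6056)/(84.8241*j^4 - 39.603*j^3 - 2.5613*j^2 + 1.677*j + 0.1521)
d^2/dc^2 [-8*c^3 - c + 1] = -48*c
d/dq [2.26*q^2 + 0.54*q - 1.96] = 4.52*q + 0.54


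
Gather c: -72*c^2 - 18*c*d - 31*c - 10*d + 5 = -72*c^2 + c*(-18*d - 31) - 10*d + 5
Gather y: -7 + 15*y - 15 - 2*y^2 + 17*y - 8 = -2*y^2 + 32*y - 30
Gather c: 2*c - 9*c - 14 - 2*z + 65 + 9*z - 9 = -7*c + 7*z + 42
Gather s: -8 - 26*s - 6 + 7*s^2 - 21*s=7*s^2 - 47*s - 14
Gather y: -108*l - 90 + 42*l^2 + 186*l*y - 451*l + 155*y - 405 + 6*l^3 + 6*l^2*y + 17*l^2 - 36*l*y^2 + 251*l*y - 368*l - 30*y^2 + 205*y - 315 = 6*l^3 + 59*l^2 - 927*l + y^2*(-36*l - 30) + y*(6*l^2 + 437*l + 360) - 810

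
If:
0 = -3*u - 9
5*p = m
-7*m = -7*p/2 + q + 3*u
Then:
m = 10/7 - 10*q/63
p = 2/7 - 2*q/63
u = -3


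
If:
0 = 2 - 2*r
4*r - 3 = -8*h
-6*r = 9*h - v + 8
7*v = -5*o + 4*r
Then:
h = -1/8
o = -689/40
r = 1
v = 103/8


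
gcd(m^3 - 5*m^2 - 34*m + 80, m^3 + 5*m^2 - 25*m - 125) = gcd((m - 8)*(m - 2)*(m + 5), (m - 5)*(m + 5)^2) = m + 5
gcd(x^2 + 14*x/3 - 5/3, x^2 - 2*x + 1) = 1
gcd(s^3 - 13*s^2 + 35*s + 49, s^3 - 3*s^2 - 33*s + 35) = s - 7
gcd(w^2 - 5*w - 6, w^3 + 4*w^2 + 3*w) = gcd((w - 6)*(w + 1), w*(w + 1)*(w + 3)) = w + 1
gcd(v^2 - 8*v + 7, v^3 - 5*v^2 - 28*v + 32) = v - 1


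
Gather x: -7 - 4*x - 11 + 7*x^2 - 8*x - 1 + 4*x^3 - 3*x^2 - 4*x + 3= 4*x^3 + 4*x^2 - 16*x - 16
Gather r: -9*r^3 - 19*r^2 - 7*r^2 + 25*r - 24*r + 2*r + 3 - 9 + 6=-9*r^3 - 26*r^2 + 3*r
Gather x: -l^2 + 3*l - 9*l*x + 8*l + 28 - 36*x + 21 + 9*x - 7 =-l^2 + 11*l + x*(-9*l - 27) + 42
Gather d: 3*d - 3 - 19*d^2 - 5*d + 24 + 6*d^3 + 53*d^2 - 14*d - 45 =6*d^3 + 34*d^2 - 16*d - 24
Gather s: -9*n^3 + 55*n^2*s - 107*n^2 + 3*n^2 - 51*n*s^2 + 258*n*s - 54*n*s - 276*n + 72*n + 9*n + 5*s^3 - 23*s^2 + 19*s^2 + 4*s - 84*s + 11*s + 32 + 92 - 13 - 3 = -9*n^3 - 104*n^2 - 195*n + 5*s^3 + s^2*(-51*n - 4) + s*(55*n^2 + 204*n - 69) + 108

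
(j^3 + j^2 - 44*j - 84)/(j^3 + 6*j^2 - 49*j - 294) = (j + 2)/(j + 7)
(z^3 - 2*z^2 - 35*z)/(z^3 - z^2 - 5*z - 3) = z*(-z^2 + 2*z + 35)/(-z^3 + z^2 + 5*z + 3)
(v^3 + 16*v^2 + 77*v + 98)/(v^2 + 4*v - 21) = (v^2 + 9*v + 14)/(v - 3)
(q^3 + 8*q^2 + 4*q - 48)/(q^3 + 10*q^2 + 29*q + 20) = (q^2 + 4*q - 12)/(q^2 + 6*q + 5)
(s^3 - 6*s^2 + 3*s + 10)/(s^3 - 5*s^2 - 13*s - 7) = (s^2 - 7*s + 10)/(s^2 - 6*s - 7)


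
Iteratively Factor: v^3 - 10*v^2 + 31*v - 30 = (v - 3)*(v^2 - 7*v + 10) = (v - 5)*(v - 3)*(v - 2)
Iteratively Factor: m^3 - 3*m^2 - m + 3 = (m + 1)*(m^2 - 4*m + 3) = (m - 1)*(m + 1)*(m - 3)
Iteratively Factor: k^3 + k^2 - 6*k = (k - 2)*(k^2 + 3*k) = k*(k - 2)*(k + 3)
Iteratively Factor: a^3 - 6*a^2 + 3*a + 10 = (a + 1)*(a^2 - 7*a + 10) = (a - 2)*(a + 1)*(a - 5)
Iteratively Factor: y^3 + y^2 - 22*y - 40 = (y - 5)*(y^2 + 6*y + 8) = (y - 5)*(y + 4)*(y + 2)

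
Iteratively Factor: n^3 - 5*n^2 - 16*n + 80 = (n + 4)*(n^2 - 9*n + 20) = (n - 4)*(n + 4)*(n - 5)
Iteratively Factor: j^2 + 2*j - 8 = (j - 2)*(j + 4)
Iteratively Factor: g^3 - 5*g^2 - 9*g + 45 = (g - 5)*(g^2 - 9) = (g - 5)*(g - 3)*(g + 3)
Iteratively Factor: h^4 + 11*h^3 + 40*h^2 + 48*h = (h + 4)*(h^3 + 7*h^2 + 12*h) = (h + 3)*(h + 4)*(h^2 + 4*h) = (h + 3)*(h + 4)^2*(h)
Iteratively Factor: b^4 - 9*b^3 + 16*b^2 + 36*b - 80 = (b - 4)*(b^3 - 5*b^2 - 4*b + 20) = (b - 4)*(b - 2)*(b^2 - 3*b - 10) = (b - 4)*(b - 2)*(b + 2)*(b - 5)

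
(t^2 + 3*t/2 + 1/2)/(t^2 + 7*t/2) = (2*t^2 + 3*t + 1)/(t*(2*t + 7))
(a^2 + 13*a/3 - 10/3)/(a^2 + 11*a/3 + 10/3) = (3*a^2 + 13*a - 10)/(3*a^2 + 11*a + 10)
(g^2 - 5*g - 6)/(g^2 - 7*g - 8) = (g - 6)/(g - 8)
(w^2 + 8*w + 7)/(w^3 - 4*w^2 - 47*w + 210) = (w + 1)/(w^2 - 11*w + 30)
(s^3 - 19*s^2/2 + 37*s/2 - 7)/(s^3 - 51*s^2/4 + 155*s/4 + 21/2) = 2*(2*s^2 - 5*s + 2)/(4*s^2 - 23*s - 6)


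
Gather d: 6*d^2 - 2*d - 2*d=6*d^2 - 4*d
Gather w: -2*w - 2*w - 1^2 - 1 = -4*w - 2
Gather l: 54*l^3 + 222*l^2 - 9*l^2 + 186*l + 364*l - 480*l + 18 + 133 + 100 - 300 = 54*l^3 + 213*l^2 + 70*l - 49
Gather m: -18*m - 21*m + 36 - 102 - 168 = -39*m - 234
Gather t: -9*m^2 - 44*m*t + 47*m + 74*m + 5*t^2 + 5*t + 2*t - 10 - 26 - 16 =-9*m^2 + 121*m + 5*t^2 + t*(7 - 44*m) - 52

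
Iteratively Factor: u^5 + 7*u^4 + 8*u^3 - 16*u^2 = (u + 4)*(u^4 + 3*u^3 - 4*u^2) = u*(u + 4)*(u^3 + 3*u^2 - 4*u) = u*(u - 1)*(u + 4)*(u^2 + 4*u) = u^2*(u - 1)*(u + 4)*(u + 4)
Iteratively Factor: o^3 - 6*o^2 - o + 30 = (o - 5)*(o^2 - o - 6) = (o - 5)*(o + 2)*(o - 3)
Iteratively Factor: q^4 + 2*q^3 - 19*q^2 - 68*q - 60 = (q + 2)*(q^3 - 19*q - 30) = (q + 2)*(q + 3)*(q^2 - 3*q - 10) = (q + 2)^2*(q + 3)*(q - 5)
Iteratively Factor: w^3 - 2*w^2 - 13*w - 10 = (w + 2)*(w^2 - 4*w - 5) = (w - 5)*(w + 2)*(w + 1)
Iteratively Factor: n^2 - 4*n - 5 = (n + 1)*(n - 5)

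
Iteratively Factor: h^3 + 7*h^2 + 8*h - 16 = (h + 4)*(h^2 + 3*h - 4) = (h - 1)*(h + 4)*(h + 4)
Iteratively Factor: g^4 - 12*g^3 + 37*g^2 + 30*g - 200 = (g - 4)*(g^3 - 8*g^2 + 5*g + 50) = (g - 4)*(g + 2)*(g^2 - 10*g + 25) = (g - 5)*(g - 4)*(g + 2)*(g - 5)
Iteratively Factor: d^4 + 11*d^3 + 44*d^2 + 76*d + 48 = (d + 2)*(d^3 + 9*d^2 + 26*d + 24) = (d + 2)*(d + 4)*(d^2 + 5*d + 6) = (d + 2)^2*(d + 4)*(d + 3)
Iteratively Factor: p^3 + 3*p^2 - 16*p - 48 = (p + 4)*(p^2 - p - 12) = (p - 4)*(p + 4)*(p + 3)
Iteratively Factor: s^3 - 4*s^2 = (s - 4)*(s^2) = s*(s - 4)*(s)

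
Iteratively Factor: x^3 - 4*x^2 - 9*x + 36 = (x - 4)*(x^2 - 9) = (x - 4)*(x - 3)*(x + 3)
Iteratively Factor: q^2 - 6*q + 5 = (q - 1)*(q - 5)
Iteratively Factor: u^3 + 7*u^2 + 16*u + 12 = (u + 3)*(u^2 + 4*u + 4) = (u + 2)*(u + 3)*(u + 2)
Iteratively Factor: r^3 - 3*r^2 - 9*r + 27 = (r + 3)*(r^2 - 6*r + 9) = (r - 3)*(r + 3)*(r - 3)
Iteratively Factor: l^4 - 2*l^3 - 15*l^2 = (l - 5)*(l^3 + 3*l^2) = l*(l - 5)*(l^2 + 3*l) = l^2*(l - 5)*(l + 3)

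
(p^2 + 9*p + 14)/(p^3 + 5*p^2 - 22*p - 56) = 1/(p - 4)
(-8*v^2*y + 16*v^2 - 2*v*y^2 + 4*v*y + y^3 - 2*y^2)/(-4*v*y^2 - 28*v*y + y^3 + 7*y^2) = (2*v*y - 4*v + y^2 - 2*y)/(y*(y + 7))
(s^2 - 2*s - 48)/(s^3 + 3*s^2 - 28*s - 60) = (s - 8)/(s^2 - 3*s - 10)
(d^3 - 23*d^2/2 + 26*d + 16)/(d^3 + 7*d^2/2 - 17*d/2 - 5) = (d^2 - 12*d + 32)/(d^2 + 3*d - 10)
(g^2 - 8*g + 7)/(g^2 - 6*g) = (g^2 - 8*g + 7)/(g*(g - 6))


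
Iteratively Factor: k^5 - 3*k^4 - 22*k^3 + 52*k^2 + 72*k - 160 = (k - 2)*(k^4 - k^3 - 24*k^2 + 4*k + 80) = (k - 2)*(k + 2)*(k^3 - 3*k^2 - 18*k + 40) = (k - 2)*(k + 2)*(k + 4)*(k^2 - 7*k + 10) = (k - 2)^2*(k + 2)*(k + 4)*(k - 5)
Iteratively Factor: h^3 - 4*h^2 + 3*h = (h - 3)*(h^2 - h) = h*(h - 3)*(h - 1)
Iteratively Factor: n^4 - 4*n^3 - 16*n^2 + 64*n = (n - 4)*(n^3 - 16*n) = n*(n - 4)*(n^2 - 16) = n*(n - 4)^2*(n + 4)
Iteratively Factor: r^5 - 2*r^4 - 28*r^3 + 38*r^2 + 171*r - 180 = (r - 5)*(r^4 + 3*r^3 - 13*r^2 - 27*r + 36) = (r - 5)*(r + 4)*(r^3 - r^2 - 9*r + 9) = (r - 5)*(r - 1)*(r + 4)*(r^2 - 9) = (r - 5)*(r - 3)*(r - 1)*(r + 4)*(r + 3)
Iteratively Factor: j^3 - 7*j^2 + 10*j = (j - 5)*(j^2 - 2*j) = j*(j - 5)*(j - 2)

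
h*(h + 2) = h^2 + 2*h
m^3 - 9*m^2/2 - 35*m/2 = m*(m - 7)*(m + 5/2)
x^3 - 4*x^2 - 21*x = x*(x - 7)*(x + 3)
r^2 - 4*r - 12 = (r - 6)*(r + 2)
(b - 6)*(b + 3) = b^2 - 3*b - 18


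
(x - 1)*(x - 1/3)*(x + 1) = x^3 - x^2/3 - x + 1/3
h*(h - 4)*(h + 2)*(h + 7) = h^4 + 5*h^3 - 22*h^2 - 56*h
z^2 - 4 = (z - 2)*(z + 2)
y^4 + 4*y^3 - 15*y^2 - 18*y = y*(y - 3)*(y + 1)*(y + 6)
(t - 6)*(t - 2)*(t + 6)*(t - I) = t^4 - 2*t^3 - I*t^3 - 36*t^2 + 2*I*t^2 + 72*t + 36*I*t - 72*I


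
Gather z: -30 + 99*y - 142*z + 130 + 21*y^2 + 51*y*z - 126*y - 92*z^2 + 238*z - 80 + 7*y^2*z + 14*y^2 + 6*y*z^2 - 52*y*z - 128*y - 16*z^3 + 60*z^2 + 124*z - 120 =35*y^2 - 155*y - 16*z^3 + z^2*(6*y - 32) + z*(7*y^2 - y + 220) - 100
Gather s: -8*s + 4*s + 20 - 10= 10 - 4*s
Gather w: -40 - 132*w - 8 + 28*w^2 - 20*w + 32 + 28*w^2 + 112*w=56*w^2 - 40*w - 16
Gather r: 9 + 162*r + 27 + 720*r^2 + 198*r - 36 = 720*r^2 + 360*r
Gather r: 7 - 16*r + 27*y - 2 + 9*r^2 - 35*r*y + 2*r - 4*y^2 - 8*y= 9*r^2 + r*(-35*y - 14) - 4*y^2 + 19*y + 5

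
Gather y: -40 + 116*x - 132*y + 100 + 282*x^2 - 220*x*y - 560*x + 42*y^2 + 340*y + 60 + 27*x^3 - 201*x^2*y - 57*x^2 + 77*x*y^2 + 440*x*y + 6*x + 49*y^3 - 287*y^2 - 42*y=27*x^3 + 225*x^2 - 438*x + 49*y^3 + y^2*(77*x - 245) + y*(-201*x^2 + 220*x + 166) + 120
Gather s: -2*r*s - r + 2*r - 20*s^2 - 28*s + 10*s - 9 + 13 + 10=r - 20*s^2 + s*(-2*r - 18) + 14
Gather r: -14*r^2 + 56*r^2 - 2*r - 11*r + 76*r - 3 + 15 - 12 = 42*r^2 + 63*r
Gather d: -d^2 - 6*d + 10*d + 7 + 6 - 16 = -d^2 + 4*d - 3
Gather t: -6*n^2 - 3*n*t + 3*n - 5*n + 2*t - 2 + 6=-6*n^2 - 2*n + t*(2 - 3*n) + 4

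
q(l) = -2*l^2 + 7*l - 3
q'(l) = 7 - 4*l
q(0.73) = 1.04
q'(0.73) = 4.08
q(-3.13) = -44.50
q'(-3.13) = 19.52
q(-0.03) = -3.21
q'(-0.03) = 7.12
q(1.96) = 3.04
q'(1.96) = -0.84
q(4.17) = -8.59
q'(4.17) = -9.68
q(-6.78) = -142.40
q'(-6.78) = 34.12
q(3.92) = -6.29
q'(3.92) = -8.68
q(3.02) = -0.10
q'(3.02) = -5.08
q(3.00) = 0.00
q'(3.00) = -5.00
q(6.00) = -33.00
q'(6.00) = -17.00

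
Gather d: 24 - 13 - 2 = 9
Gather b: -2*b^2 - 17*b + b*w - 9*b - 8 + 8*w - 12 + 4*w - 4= -2*b^2 + b*(w - 26) + 12*w - 24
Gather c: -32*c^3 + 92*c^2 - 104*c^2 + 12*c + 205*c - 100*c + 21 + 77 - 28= -32*c^3 - 12*c^2 + 117*c + 70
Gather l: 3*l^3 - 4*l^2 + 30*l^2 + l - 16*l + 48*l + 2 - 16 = 3*l^3 + 26*l^2 + 33*l - 14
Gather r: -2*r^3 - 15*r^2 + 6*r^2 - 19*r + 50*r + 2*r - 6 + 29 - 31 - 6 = -2*r^3 - 9*r^2 + 33*r - 14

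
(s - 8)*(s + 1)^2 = s^3 - 6*s^2 - 15*s - 8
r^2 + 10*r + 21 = (r + 3)*(r + 7)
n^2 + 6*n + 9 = (n + 3)^2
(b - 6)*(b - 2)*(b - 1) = b^3 - 9*b^2 + 20*b - 12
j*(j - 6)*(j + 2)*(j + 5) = j^4 + j^3 - 32*j^2 - 60*j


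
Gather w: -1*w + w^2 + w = w^2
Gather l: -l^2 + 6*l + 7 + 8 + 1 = -l^2 + 6*l + 16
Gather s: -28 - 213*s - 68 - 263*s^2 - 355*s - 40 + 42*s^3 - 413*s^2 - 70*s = 42*s^3 - 676*s^2 - 638*s - 136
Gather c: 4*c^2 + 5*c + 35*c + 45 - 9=4*c^2 + 40*c + 36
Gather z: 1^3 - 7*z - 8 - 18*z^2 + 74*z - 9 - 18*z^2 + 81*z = -36*z^2 + 148*z - 16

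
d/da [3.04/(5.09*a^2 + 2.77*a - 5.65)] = (-30.9472*a - 8.4208)/(5.09*a^2 + 2.77*a - 5.65)^2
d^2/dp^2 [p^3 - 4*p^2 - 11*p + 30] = 6*p - 8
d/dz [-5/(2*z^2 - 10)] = 5*z/(z^2 - 5)^2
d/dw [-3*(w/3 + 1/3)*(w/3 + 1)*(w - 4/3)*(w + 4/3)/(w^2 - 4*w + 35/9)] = 2*(-81*w^5 + 324*w^4 + 666*w^3 - 1980*w^2 - 817*w + 1984)/(3*(81*w^4 - 648*w^3 + 1926*w^2 - 2520*w + 1225))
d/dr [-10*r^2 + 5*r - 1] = 5 - 20*r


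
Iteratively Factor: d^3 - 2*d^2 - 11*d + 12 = (d - 1)*(d^2 - d - 12) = (d - 4)*(d - 1)*(d + 3)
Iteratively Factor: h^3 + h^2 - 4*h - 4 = (h + 1)*(h^2 - 4) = (h + 1)*(h + 2)*(h - 2)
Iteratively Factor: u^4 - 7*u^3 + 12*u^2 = (u - 3)*(u^3 - 4*u^2) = (u - 4)*(u - 3)*(u^2) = u*(u - 4)*(u - 3)*(u)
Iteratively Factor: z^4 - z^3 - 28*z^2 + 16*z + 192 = (z + 3)*(z^3 - 4*z^2 - 16*z + 64) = (z - 4)*(z + 3)*(z^2 - 16) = (z - 4)^2*(z + 3)*(z + 4)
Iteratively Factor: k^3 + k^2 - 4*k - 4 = (k + 2)*(k^2 - k - 2) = (k - 2)*(k + 2)*(k + 1)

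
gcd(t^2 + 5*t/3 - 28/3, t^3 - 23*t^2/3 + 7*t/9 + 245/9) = t - 7/3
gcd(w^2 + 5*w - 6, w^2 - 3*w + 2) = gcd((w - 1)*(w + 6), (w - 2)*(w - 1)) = w - 1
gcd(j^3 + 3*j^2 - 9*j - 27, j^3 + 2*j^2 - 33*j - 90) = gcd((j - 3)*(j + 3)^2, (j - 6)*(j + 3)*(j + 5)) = j + 3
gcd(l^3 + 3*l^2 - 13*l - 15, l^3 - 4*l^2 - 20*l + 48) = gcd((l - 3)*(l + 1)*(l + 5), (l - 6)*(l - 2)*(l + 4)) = 1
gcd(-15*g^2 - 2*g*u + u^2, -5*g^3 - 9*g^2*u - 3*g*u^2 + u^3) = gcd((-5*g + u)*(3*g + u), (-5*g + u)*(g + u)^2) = -5*g + u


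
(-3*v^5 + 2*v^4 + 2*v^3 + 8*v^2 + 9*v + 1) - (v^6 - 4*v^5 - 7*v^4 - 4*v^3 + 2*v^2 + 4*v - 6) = -v^6 + v^5 + 9*v^4 + 6*v^3 + 6*v^2 + 5*v + 7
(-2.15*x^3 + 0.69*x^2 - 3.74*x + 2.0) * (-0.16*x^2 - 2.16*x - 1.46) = 0.344*x^5 + 4.5336*x^4 + 2.247*x^3 + 6.751*x^2 + 1.1404*x - 2.92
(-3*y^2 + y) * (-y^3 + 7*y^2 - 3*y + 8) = 3*y^5 - 22*y^4 + 16*y^3 - 27*y^2 + 8*y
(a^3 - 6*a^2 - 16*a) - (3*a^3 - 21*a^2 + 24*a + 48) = -2*a^3 + 15*a^2 - 40*a - 48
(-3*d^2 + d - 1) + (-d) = -3*d^2 - 1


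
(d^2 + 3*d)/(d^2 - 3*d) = (d + 3)/(d - 3)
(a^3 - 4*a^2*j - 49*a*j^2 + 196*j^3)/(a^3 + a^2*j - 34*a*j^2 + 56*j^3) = (a - 7*j)/(a - 2*j)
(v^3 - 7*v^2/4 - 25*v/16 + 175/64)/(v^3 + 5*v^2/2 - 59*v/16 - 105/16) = (v - 5/4)/(v + 3)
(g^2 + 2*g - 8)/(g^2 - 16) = (g - 2)/(g - 4)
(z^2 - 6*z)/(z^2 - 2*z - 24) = z/(z + 4)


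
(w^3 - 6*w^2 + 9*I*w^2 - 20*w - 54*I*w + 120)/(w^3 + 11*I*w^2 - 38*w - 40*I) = (w - 6)/(w + 2*I)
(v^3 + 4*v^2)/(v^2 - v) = v*(v + 4)/(v - 1)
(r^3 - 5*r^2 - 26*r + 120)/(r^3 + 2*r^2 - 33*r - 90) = (r - 4)/(r + 3)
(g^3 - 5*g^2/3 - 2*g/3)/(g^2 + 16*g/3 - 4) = g*(3*g^2 - 5*g - 2)/(3*g^2 + 16*g - 12)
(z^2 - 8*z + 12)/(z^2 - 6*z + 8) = (z - 6)/(z - 4)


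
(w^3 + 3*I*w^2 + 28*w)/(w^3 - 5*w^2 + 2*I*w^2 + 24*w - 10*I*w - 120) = w*(w + 7*I)/(w^2 + w*(-5 + 6*I) - 30*I)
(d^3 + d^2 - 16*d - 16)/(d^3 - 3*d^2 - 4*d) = (d + 4)/d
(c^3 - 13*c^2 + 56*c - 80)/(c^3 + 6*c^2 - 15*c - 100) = (c^2 - 9*c + 20)/(c^2 + 10*c + 25)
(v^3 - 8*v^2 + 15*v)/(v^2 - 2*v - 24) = v*(-v^2 + 8*v - 15)/(-v^2 + 2*v + 24)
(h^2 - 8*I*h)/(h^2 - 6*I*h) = (h - 8*I)/(h - 6*I)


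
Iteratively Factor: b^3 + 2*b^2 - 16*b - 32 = (b + 4)*(b^2 - 2*b - 8) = (b - 4)*(b + 4)*(b + 2)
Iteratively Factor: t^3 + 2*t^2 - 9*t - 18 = (t - 3)*(t^2 + 5*t + 6) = (t - 3)*(t + 3)*(t + 2)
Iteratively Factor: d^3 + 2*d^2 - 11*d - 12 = (d + 4)*(d^2 - 2*d - 3) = (d - 3)*(d + 4)*(d + 1)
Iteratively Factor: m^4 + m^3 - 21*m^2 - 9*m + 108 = (m + 3)*(m^3 - 2*m^2 - 15*m + 36) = (m - 3)*(m + 3)*(m^2 + m - 12) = (m - 3)^2*(m + 3)*(m + 4)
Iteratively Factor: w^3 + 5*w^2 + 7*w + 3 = (w + 3)*(w^2 + 2*w + 1) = (w + 1)*(w + 3)*(w + 1)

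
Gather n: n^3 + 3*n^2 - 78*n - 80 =n^3 + 3*n^2 - 78*n - 80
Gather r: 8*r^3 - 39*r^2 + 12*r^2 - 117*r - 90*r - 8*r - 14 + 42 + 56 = 8*r^3 - 27*r^2 - 215*r + 84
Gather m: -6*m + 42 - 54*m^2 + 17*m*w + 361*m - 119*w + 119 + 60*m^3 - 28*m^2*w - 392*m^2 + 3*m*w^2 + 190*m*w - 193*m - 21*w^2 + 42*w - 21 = 60*m^3 + m^2*(-28*w - 446) + m*(3*w^2 + 207*w + 162) - 21*w^2 - 77*w + 140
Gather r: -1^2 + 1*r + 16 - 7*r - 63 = -6*r - 48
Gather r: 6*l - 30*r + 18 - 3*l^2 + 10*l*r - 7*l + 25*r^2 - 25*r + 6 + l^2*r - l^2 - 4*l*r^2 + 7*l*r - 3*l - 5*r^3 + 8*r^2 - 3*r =-4*l^2 - 4*l - 5*r^3 + r^2*(33 - 4*l) + r*(l^2 + 17*l - 58) + 24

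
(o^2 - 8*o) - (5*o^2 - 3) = -4*o^2 - 8*o + 3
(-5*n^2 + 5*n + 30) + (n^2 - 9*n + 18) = -4*n^2 - 4*n + 48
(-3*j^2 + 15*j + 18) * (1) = -3*j^2 + 15*j + 18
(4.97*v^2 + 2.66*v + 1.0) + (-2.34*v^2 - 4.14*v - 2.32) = 2.63*v^2 - 1.48*v - 1.32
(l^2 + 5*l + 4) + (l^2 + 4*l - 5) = 2*l^2 + 9*l - 1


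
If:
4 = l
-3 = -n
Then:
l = 4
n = 3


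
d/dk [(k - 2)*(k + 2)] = 2*k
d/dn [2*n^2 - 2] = 4*n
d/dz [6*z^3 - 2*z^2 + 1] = 2*z*(9*z - 2)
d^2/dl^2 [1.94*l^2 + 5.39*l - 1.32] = 3.88000000000000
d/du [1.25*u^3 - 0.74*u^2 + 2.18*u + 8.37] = 3.75*u^2 - 1.48*u + 2.18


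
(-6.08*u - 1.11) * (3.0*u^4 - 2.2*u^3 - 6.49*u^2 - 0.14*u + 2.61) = -18.24*u^5 + 10.046*u^4 + 41.9012*u^3 + 8.0551*u^2 - 15.7134*u - 2.8971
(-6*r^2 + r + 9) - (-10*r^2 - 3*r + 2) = 4*r^2 + 4*r + 7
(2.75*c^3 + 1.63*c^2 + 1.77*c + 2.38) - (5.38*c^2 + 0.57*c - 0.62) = 2.75*c^3 - 3.75*c^2 + 1.2*c + 3.0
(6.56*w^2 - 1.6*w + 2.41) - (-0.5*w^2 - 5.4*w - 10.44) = 7.06*w^2 + 3.8*w + 12.85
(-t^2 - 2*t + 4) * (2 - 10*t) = 10*t^3 + 18*t^2 - 44*t + 8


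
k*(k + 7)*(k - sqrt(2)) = k^3 - sqrt(2)*k^2 + 7*k^2 - 7*sqrt(2)*k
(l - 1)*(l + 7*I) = l^2 - l + 7*I*l - 7*I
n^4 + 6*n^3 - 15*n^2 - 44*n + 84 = (n - 2)^2*(n + 3)*(n + 7)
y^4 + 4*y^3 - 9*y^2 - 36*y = y*(y - 3)*(y + 3)*(y + 4)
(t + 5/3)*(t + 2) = t^2 + 11*t/3 + 10/3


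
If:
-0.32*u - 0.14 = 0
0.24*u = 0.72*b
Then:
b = -0.15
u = -0.44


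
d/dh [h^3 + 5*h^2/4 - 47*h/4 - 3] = 3*h^2 + 5*h/2 - 47/4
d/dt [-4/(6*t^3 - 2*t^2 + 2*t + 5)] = 8*(9*t^2 - 2*t + 1)/(6*t^3 - 2*t^2 + 2*t + 5)^2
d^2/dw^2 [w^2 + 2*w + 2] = 2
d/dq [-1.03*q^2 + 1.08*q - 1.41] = 1.08 - 2.06*q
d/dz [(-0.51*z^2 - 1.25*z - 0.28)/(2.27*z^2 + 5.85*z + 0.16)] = (-0.145999999999999*z^2 + 1.108*z + 1.438)/(5.1529*z^4 + 26.559*z^3 + 34.9489*z^2 + 1.872*z + 0.0256)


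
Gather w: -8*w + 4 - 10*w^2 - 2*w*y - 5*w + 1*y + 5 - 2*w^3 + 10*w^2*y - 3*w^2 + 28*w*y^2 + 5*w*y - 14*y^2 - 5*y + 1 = -2*w^3 + w^2*(10*y - 13) + w*(28*y^2 + 3*y - 13) - 14*y^2 - 4*y + 10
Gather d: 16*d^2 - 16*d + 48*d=16*d^2 + 32*d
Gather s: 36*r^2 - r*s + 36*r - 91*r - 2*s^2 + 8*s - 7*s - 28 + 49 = 36*r^2 - 55*r - 2*s^2 + s*(1 - r) + 21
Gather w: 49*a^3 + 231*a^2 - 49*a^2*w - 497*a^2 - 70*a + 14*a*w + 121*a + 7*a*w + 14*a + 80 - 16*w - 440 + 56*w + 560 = 49*a^3 - 266*a^2 + 65*a + w*(-49*a^2 + 21*a + 40) + 200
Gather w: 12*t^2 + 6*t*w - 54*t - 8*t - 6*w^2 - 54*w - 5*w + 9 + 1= 12*t^2 - 62*t - 6*w^2 + w*(6*t - 59) + 10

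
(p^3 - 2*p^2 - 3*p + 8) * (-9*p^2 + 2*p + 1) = -9*p^5 + 20*p^4 + 24*p^3 - 80*p^2 + 13*p + 8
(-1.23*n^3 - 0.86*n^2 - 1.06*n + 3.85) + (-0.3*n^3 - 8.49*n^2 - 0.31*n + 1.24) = -1.53*n^3 - 9.35*n^2 - 1.37*n + 5.09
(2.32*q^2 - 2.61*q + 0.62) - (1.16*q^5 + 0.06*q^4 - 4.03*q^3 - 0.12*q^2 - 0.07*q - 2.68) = -1.16*q^5 - 0.06*q^4 + 4.03*q^3 + 2.44*q^2 - 2.54*q + 3.3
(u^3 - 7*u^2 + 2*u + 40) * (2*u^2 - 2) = 2*u^5 - 14*u^4 + 2*u^3 + 94*u^2 - 4*u - 80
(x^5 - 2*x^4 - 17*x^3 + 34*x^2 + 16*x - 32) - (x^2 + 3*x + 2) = x^5 - 2*x^4 - 17*x^3 + 33*x^2 + 13*x - 34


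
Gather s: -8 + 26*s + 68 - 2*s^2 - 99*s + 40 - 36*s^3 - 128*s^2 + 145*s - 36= -36*s^3 - 130*s^2 + 72*s + 64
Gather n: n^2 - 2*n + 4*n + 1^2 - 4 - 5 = n^2 + 2*n - 8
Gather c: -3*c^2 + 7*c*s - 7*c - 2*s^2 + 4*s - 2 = -3*c^2 + c*(7*s - 7) - 2*s^2 + 4*s - 2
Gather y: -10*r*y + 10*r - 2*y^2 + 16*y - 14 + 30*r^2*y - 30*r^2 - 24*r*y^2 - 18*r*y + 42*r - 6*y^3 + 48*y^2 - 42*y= -30*r^2 + 52*r - 6*y^3 + y^2*(46 - 24*r) + y*(30*r^2 - 28*r - 26) - 14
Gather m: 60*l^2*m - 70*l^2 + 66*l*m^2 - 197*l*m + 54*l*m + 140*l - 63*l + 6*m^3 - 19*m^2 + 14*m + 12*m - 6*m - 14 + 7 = -70*l^2 + 77*l + 6*m^3 + m^2*(66*l - 19) + m*(60*l^2 - 143*l + 20) - 7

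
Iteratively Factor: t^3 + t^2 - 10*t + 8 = (t - 1)*(t^2 + 2*t - 8) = (t - 2)*(t - 1)*(t + 4)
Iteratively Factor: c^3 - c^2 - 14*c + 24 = (c - 2)*(c^2 + c - 12) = (c - 2)*(c + 4)*(c - 3)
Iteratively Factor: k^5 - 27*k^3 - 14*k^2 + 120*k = (k - 2)*(k^4 + 2*k^3 - 23*k^2 - 60*k) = (k - 5)*(k - 2)*(k^3 + 7*k^2 + 12*k) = (k - 5)*(k - 2)*(k + 4)*(k^2 + 3*k) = k*(k - 5)*(k - 2)*(k + 4)*(k + 3)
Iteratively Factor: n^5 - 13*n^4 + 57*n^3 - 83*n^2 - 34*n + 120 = (n - 2)*(n^4 - 11*n^3 + 35*n^2 - 13*n - 60) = (n - 4)*(n - 2)*(n^3 - 7*n^2 + 7*n + 15) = (n - 4)*(n - 3)*(n - 2)*(n^2 - 4*n - 5) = (n - 4)*(n - 3)*(n - 2)*(n + 1)*(n - 5)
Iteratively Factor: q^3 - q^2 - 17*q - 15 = (q + 3)*(q^2 - 4*q - 5) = (q - 5)*(q + 3)*(q + 1)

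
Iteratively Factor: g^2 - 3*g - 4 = (g - 4)*(g + 1)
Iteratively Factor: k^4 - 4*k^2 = (k)*(k^3 - 4*k) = k^2*(k^2 - 4) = k^2*(k + 2)*(k - 2)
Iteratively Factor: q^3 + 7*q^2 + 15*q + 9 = (q + 1)*(q^2 + 6*q + 9) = (q + 1)*(q + 3)*(q + 3)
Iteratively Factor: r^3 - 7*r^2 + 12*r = (r - 3)*(r^2 - 4*r) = r*(r - 3)*(r - 4)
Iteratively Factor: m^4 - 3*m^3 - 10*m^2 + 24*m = (m - 4)*(m^3 + m^2 - 6*m) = m*(m - 4)*(m^2 + m - 6) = m*(m - 4)*(m - 2)*(m + 3)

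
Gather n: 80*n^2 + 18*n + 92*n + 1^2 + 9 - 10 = 80*n^2 + 110*n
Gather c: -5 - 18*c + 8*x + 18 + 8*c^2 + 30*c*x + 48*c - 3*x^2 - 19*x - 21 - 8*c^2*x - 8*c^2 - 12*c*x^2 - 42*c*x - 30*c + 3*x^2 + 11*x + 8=-8*c^2*x + c*(-12*x^2 - 12*x)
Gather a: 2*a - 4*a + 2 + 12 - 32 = -2*a - 18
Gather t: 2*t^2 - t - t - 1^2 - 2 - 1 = 2*t^2 - 2*t - 4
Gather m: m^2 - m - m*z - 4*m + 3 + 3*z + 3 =m^2 + m*(-z - 5) + 3*z + 6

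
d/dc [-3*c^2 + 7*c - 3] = 7 - 6*c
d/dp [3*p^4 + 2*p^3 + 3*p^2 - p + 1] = 12*p^3 + 6*p^2 + 6*p - 1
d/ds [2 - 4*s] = -4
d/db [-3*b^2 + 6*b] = 6 - 6*b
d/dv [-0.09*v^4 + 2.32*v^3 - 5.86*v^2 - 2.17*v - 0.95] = -0.36*v^3 + 6.96*v^2 - 11.72*v - 2.17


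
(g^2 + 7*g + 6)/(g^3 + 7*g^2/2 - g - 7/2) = 2*(g + 6)/(2*g^2 + 5*g - 7)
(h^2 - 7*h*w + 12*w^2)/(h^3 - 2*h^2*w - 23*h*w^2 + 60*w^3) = 1/(h + 5*w)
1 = 1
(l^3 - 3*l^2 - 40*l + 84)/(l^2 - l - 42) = l - 2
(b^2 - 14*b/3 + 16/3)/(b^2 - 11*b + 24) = (3*b^2 - 14*b + 16)/(3*(b^2 - 11*b + 24))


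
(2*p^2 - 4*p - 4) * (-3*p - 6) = -6*p^3 + 36*p + 24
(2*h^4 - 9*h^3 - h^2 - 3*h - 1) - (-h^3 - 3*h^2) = 2*h^4 - 8*h^3 + 2*h^2 - 3*h - 1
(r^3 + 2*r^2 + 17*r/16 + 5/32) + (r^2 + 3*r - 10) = r^3 + 3*r^2 + 65*r/16 - 315/32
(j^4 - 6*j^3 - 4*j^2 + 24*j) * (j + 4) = j^5 - 2*j^4 - 28*j^3 + 8*j^2 + 96*j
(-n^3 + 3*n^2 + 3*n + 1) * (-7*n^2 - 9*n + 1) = 7*n^5 - 12*n^4 - 49*n^3 - 31*n^2 - 6*n + 1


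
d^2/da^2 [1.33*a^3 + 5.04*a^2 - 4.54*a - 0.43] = 7.98*a + 10.08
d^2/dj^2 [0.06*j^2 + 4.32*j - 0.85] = 0.120000000000000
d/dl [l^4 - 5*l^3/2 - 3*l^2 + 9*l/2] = 4*l^3 - 15*l^2/2 - 6*l + 9/2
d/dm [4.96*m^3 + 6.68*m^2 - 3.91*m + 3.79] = 14.88*m^2 + 13.36*m - 3.91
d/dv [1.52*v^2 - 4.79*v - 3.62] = 3.04*v - 4.79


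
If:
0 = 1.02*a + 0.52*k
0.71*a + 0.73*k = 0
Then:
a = 0.00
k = 0.00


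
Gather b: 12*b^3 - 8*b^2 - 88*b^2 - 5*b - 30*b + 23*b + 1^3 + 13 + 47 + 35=12*b^3 - 96*b^2 - 12*b + 96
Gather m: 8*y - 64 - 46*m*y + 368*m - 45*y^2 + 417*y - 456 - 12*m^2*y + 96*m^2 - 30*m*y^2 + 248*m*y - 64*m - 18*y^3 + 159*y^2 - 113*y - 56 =m^2*(96 - 12*y) + m*(-30*y^2 + 202*y + 304) - 18*y^3 + 114*y^2 + 312*y - 576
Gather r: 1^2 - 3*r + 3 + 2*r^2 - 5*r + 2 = 2*r^2 - 8*r + 6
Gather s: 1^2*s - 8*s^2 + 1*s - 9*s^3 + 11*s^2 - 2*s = -9*s^3 + 3*s^2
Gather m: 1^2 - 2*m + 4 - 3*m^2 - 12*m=-3*m^2 - 14*m + 5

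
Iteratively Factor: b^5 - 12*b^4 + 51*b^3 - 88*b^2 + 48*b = (b - 1)*(b^4 - 11*b^3 + 40*b^2 - 48*b) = (b - 4)*(b - 1)*(b^3 - 7*b^2 + 12*b) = (b - 4)^2*(b - 1)*(b^2 - 3*b) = (b - 4)^2*(b - 3)*(b - 1)*(b)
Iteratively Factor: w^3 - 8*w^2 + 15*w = (w - 3)*(w^2 - 5*w) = w*(w - 3)*(w - 5)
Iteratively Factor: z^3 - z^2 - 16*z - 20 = (z + 2)*(z^2 - 3*z - 10) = (z + 2)^2*(z - 5)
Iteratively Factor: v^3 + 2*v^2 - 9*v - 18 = (v + 2)*(v^2 - 9) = (v - 3)*(v + 2)*(v + 3)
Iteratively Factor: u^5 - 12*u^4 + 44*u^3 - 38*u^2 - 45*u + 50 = (u - 5)*(u^4 - 7*u^3 + 9*u^2 + 7*u - 10) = (u - 5)*(u + 1)*(u^3 - 8*u^2 + 17*u - 10) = (u - 5)*(u - 1)*(u + 1)*(u^2 - 7*u + 10) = (u - 5)*(u - 2)*(u - 1)*(u + 1)*(u - 5)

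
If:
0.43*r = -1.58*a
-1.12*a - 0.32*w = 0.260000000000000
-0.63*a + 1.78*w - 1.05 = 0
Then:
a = -0.36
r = 1.34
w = 0.46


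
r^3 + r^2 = r^2*(r + 1)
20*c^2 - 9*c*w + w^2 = (-5*c + w)*(-4*c + w)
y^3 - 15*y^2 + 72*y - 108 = (y - 6)^2*(y - 3)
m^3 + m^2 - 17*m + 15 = (m - 3)*(m - 1)*(m + 5)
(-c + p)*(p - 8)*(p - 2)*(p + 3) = -c*p^3 + 7*c*p^2 + 14*c*p - 48*c + p^4 - 7*p^3 - 14*p^2 + 48*p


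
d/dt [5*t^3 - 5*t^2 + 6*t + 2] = 15*t^2 - 10*t + 6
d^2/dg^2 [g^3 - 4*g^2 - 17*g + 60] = 6*g - 8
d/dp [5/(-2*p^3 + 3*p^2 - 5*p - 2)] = 5*(6*p^2 - 6*p + 5)/(2*p^3 - 3*p^2 + 5*p + 2)^2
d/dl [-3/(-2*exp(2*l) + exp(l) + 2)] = (3 - 12*exp(l))*exp(l)/(-2*exp(2*l) + exp(l) + 2)^2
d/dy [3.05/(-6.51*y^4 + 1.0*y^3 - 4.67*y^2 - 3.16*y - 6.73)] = (79.422*y^3 - 9.15*y^2 + 28.487*y + 9.638)/(6.51*y^4 - 1.0*y^3 + 4.67*y^2 + 3.16*y + 6.73)^2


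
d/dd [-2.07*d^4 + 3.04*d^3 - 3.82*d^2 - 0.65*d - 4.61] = -8.28*d^3 + 9.12*d^2 - 7.64*d - 0.65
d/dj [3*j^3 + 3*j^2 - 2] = 3*j*(3*j + 2)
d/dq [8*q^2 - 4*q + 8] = 16*q - 4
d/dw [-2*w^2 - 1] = -4*w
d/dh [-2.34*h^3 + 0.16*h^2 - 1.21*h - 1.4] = -7.02*h^2 + 0.32*h - 1.21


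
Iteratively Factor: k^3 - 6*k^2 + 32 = (k + 2)*(k^2 - 8*k + 16) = (k - 4)*(k + 2)*(k - 4)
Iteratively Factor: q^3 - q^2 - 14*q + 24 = (q - 2)*(q^2 + q - 12) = (q - 2)*(q + 4)*(q - 3)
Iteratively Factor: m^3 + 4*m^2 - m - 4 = (m + 4)*(m^2 - 1) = (m + 1)*(m + 4)*(m - 1)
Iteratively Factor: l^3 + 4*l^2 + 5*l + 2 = (l + 1)*(l^2 + 3*l + 2) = (l + 1)*(l + 2)*(l + 1)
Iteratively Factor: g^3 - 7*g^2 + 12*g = (g - 4)*(g^2 - 3*g) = g*(g - 4)*(g - 3)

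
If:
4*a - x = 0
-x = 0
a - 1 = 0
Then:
No Solution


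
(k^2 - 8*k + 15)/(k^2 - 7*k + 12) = (k - 5)/(k - 4)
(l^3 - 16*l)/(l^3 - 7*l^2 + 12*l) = (l + 4)/(l - 3)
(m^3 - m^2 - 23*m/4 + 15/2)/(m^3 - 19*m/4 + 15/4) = (m - 2)/(m - 1)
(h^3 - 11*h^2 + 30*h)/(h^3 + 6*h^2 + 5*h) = (h^2 - 11*h + 30)/(h^2 + 6*h + 5)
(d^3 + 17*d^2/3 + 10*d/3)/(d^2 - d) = (3*d^2 + 17*d + 10)/(3*(d - 1))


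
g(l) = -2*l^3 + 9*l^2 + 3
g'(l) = -6*l^2 + 18*l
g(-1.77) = 42.29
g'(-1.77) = -50.66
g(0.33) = 3.91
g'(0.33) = 5.29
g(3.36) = 28.74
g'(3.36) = -7.26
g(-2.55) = 94.69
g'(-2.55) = -84.92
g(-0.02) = 3.00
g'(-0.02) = -0.36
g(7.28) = -291.67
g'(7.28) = -186.95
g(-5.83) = 705.21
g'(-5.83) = -308.87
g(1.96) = 22.52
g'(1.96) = 12.23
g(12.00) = -2157.00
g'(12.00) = -648.00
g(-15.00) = 8778.00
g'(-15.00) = -1620.00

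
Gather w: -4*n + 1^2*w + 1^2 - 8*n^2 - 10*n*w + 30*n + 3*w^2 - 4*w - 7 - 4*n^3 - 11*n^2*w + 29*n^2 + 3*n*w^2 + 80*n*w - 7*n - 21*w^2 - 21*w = -4*n^3 + 21*n^2 + 19*n + w^2*(3*n - 18) + w*(-11*n^2 + 70*n - 24) - 6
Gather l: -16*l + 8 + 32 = 40 - 16*l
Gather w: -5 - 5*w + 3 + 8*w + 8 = 3*w + 6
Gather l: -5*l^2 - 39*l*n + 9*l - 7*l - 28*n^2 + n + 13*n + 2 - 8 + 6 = -5*l^2 + l*(2 - 39*n) - 28*n^2 + 14*n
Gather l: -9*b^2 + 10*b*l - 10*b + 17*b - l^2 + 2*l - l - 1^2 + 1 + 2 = -9*b^2 + 7*b - l^2 + l*(10*b + 1) + 2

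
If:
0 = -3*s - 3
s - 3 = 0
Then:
No Solution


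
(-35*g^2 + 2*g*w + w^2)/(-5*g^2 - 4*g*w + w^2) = (7*g + w)/(g + w)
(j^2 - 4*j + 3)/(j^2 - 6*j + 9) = (j - 1)/(j - 3)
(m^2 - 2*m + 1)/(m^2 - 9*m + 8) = (m - 1)/(m - 8)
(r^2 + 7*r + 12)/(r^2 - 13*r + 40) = (r^2 + 7*r + 12)/(r^2 - 13*r + 40)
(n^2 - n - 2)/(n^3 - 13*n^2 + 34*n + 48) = (n - 2)/(n^2 - 14*n + 48)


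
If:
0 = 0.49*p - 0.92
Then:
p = 1.88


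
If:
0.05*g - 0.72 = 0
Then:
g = 14.40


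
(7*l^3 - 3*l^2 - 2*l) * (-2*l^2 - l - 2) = -14*l^5 - l^4 - 7*l^3 + 8*l^2 + 4*l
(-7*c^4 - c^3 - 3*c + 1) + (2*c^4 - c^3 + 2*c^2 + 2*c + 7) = -5*c^4 - 2*c^3 + 2*c^2 - c + 8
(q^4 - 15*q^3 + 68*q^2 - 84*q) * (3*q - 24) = 3*q^5 - 69*q^4 + 564*q^3 - 1884*q^2 + 2016*q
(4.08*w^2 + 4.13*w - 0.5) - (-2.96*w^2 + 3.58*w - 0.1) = 7.04*w^2 + 0.55*w - 0.4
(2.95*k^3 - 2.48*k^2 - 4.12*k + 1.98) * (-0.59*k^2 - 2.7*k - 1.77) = -1.7405*k^5 - 6.5018*k^4 + 3.9053*k^3 + 14.3454*k^2 + 1.9464*k - 3.5046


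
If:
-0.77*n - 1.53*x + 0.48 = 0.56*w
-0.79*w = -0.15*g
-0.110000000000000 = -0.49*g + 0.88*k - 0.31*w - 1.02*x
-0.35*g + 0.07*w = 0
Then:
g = 0.00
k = 1.15909090909091*x - 0.125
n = 0.623376623376623 - 1.98701298701299*x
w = 0.00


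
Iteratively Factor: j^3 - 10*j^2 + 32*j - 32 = (j - 4)*(j^2 - 6*j + 8) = (j - 4)^2*(j - 2)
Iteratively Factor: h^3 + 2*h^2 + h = (h + 1)*(h^2 + h) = h*(h + 1)*(h + 1)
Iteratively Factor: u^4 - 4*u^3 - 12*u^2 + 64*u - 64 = (u - 4)*(u^3 - 12*u + 16) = (u - 4)*(u - 2)*(u^2 + 2*u - 8) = (u - 4)*(u - 2)^2*(u + 4)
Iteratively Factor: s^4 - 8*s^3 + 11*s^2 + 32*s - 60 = (s - 3)*(s^3 - 5*s^2 - 4*s + 20) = (s - 5)*(s - 3)*(s^2 - 4) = (s - 5)*(s - 3)*(s + 2)*(s - 2)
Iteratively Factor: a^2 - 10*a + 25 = (a - 5)*(a - 5)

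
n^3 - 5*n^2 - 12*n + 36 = (n - 6)*(n - 2)*(n + 3)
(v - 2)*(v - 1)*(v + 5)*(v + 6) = v^4 + 8*v^3 - v^2 - 68*v + 60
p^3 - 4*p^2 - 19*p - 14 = (p - 7)*(p + 1)*(p + 2)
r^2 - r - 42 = (r - 7)*(r + 6)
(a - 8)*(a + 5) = a^2 - 3*a - 40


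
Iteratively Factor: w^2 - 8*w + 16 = (w - 4)*(w - 4)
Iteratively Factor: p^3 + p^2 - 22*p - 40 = (p + 2)*(p^2 - p - 20) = (p + 2)*(p + 4)*(p - 5)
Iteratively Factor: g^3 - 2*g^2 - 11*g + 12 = (g - 1)*(g^2 - g - 12) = (g - 1)*(g + 3)*(g - 4)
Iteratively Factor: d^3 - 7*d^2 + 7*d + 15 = (d + 1)*(d^2 - 8*d + 15) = (d - 3)*(d + 1)*(d - 5)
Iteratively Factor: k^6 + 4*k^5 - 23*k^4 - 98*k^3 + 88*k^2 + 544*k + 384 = (k + 1)*(k^5 + 3*k^4 - 26*k^3 - 72*k^2 + 160*k + 384) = (k + 1)*(k + 2)*(k^4 + k^3 - 28*k^2 - 16*k + 192) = (k + 1)*(k + 2)*(k + 4)*(k^3 - 3*k^2 - 16*k + 48) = (k + 1)*(k + 2)*(k + 4)^2*(k^2 - 7*k + 12) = (k - 3)*(k + 1)*(k + 2)*(k + 4)^2*(k - 4)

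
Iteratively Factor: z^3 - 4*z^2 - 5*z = (z)*(z^2 - 4*z - 5) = z*(z - 5)*(z + 1)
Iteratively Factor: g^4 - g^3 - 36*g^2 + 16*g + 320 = (g + 4)*(g^3 - 5*g^2 - 16*g + 80) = (g - 4)*(g + 4)*(g^2 - g - 20) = (g - 4)*(g + 4)^2*(g - 5)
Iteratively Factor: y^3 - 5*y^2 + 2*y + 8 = (y + 1)*(y^2 - 6*y + 8) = (y - 2)*(y + 1)*(y - 4)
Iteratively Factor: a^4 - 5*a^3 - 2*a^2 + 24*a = (a - 3)*(a^3 - 2*a^2 - 8*a) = a*(a - 3)*(a^2 - 2*a - 8) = a*(a - 3)*(a + 2)*(a - 4)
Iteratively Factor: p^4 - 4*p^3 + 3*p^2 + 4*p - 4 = (p - 2)*(p^3 - 2*p^2 - p + 2) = (p - 2)*(p + 1)*(p^2 - 3*p + 2) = (p - 2)^2*(p + 1)*(p - 1)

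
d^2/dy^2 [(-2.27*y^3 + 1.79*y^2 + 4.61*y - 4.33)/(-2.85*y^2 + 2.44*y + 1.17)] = (5.6843418860808e-14*y^4 - 57.616796*y^3 + 214.092396*y^2 - 254.252772*y + 101.85554)/(23.149125*y^6 - 59.4567*y^5 + 22.393305*y^4 + 34.290296*y^3 - 9.193041*y^2 - 10.020348*y - 1.601613)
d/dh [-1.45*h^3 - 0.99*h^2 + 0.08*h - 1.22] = -4.35*h^2 - 1.98*h + 0.08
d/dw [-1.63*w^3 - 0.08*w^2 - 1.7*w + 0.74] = -4.89*w^2 - 0.16*w - 1.7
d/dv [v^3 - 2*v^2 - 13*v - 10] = 3*v^2 - 4*v - 13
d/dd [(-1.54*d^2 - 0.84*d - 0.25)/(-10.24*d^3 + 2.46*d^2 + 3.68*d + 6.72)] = (-15.7696*d^4 - 17.2032*d^3 - 11.2808*d^2 - 19.4676*d - 4.7248)/(104.8576*d^6 - 50.3808*d^5 - 69.3148*d^4 - 119.52*d^3 + 46.6048*d^2 + 49.4592*d + 45.1584)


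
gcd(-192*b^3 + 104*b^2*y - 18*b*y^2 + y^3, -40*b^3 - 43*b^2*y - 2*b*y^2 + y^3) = -8*b + y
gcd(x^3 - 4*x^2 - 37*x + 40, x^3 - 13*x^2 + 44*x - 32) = x^2 - 9*x + 8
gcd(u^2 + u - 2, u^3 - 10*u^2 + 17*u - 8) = u - 1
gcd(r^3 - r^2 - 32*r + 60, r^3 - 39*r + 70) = r^2 - 7*r + 10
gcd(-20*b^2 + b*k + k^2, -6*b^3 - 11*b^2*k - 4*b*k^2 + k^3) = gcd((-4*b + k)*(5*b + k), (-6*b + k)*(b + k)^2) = 1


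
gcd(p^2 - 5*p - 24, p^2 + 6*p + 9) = p + 3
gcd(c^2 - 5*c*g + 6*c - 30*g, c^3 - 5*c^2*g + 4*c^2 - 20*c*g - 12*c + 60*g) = c^2 - 5*c*g + 6*c - 30*g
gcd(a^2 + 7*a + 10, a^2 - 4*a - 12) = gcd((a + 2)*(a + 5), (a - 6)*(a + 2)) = a + 2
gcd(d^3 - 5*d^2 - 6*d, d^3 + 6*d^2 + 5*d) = d^2 + d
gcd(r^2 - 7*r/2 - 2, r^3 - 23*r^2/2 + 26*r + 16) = r^2 - 7*r/2 - 2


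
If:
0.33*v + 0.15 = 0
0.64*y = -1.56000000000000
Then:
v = -0.45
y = -2.44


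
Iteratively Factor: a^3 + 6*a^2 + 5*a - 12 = (a + 4)*(a^2 + 2*a - 3) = (a - 1)*(a + 4)*(a + 3)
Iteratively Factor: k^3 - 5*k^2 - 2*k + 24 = (k + 2)*(k^2 - 7*k + 12) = (k - 3)*(k + 2)*(k - 4)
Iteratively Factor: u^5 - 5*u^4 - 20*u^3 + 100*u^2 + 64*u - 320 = (u + 4)*(u^4 - 9*u^3 + 16*u^2 + 36*u - 80) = (u - 2)*(u + 4)*(u^3 - 7*u^2 + 2*u + 40) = (u - 5)*(u - 2)*(u + 4)*(u^2 - 2*u - 8) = (u - 5)*(u - 4)*(u - 2)*(u + 4)*(u + 2)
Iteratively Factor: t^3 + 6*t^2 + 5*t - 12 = (t + 4)*(t^2 + 2*t - 3) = (t - 1)*(t + 4)*(t + 3)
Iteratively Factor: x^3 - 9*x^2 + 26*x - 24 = (x - 3)*(x^2 - 6*x + 8) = (x - 3)*(x - 2)*(x - 4)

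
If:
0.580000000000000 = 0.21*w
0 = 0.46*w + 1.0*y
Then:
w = 2.76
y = -1.27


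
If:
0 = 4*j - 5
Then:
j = 5/4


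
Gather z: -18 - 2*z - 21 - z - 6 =-3*z - 45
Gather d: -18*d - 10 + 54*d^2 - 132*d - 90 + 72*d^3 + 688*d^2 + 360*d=72*d^3 + 742*d^2 + 210*d - 100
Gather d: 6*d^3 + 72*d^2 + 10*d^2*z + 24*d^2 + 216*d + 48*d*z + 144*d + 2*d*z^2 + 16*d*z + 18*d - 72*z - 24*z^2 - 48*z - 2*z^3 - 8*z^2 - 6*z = 6*d^3 + d^2*(10*z + 96) + d*(2*z^2 + 64*z + 378) - 2*z^3 - 32*z^2 - 126*z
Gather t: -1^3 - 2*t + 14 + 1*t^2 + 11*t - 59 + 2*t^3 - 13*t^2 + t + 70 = 2*t^3 - 12*t^2 + 10*t + 24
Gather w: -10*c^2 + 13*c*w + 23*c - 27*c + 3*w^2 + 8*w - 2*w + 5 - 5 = -10*c^2 - 4*c + 3*w^2 + w*(13*c + 6)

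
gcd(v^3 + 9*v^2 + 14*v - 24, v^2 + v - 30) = v + 6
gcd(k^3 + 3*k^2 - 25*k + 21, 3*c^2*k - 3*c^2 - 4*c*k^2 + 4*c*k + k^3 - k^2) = k - 1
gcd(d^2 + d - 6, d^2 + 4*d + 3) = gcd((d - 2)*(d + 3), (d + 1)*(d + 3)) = d + 3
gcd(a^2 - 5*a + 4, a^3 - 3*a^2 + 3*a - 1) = a - 1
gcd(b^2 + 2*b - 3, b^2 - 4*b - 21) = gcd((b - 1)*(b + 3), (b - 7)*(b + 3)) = b + 3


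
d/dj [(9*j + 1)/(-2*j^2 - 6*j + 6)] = (9*j^2/2 + j + 15)/(j^4 + 6*j^3 + 3*j^2 - 18*j + 9)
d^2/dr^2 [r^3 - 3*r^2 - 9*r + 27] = 6*r - 6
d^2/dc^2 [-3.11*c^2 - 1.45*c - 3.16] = -6.22000000000000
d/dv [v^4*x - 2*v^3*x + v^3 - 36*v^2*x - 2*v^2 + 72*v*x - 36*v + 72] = 4*v^3*x - 6*v^2*x + 3*v^2 - 72*v*x - 4*v + 72*x - 36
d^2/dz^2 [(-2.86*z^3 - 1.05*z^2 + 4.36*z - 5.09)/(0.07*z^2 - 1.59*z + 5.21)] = (-1.38777878078145e-17*z^5 - 4.44089209850063e-16*z^4 - 12.56565*z^3 + 144.299688*z^2 - 471.934206*z - 6.79041399999998)/(0.000343*z^6 - 0.023373*z^5 + 0.607488*z^4 - 7.498917*z^3 + 45.214464*z^2 - 129.477357*z + 141.420761)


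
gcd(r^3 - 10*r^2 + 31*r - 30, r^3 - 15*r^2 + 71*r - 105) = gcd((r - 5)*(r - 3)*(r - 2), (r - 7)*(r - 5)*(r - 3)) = r^2 - 8*r + 15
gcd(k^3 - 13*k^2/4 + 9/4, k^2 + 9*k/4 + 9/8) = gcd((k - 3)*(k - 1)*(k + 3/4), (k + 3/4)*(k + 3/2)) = k + 3/4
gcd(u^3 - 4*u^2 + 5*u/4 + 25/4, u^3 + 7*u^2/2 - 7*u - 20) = u - 5/2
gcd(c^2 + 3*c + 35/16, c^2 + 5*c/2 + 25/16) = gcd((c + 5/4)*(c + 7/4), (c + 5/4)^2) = c + 5/4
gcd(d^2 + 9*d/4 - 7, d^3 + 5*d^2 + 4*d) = d + 4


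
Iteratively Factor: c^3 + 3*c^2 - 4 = (c + 2)*(c^2 + c - 2) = (c + 2)^2*(c - 1)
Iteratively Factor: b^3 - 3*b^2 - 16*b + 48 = (b + 4)*(b^2 - 7*b + 12) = (b - 4)*(b + 4)*(b - 3)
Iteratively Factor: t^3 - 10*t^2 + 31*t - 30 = (t - 5)*(t^2 - 5*t + 6) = (t - 5)*(t - 3)*(t - 2)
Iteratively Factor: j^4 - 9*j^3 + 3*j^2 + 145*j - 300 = (j - 5)*(j^3 - 4*j^2 - 17*j + 60) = (j - 5)^2*(j^2 + j - 12) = (j - 5)^2*(j - 3)*(j + 4)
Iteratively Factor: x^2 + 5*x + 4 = (x + 4)*(x + 1)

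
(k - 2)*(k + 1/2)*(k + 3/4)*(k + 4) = k^4 + 13*k^3/4 - 41*k^2/8 - 37*k/4 - 3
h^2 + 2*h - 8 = (h - 2)*(h + 4)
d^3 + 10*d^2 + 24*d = d*(d + 4)*(d + 6)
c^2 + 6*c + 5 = (c + 1)*(c + 5)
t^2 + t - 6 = (t - 2)*(t + 3)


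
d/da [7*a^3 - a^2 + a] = 21*a^2 - 2*a + 1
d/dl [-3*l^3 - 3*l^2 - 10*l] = -9*l^2 - 6*l - 10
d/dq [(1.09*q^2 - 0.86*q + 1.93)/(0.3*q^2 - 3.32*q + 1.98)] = (-3.3608*q^2 + 3.1584*q + 4.7048)/(0.09*q^4 - 1.992*q^3 + 12.2104*q^2 - 13.1472*q + 3.9204)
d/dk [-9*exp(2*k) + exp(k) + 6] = (1 - 18*exp(k))*exp(k)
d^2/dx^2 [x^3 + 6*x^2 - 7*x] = 6*x + 12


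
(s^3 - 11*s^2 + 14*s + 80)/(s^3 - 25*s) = (s^2 - 6*s - 16)/(s*(s + 5))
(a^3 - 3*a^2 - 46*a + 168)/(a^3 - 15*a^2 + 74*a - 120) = (a + 7)/(a - 5)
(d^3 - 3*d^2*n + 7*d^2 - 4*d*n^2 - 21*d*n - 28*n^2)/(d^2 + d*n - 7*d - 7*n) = (d^2 - 4*d*n + 7*d - 28*n)/(d - 7)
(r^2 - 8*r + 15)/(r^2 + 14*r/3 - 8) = 3*(r^2 - 8*r + 15)/(3*r^2 + 14*r - 24)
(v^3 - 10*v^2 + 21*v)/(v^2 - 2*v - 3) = v*(v - 7)/(v + 1)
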